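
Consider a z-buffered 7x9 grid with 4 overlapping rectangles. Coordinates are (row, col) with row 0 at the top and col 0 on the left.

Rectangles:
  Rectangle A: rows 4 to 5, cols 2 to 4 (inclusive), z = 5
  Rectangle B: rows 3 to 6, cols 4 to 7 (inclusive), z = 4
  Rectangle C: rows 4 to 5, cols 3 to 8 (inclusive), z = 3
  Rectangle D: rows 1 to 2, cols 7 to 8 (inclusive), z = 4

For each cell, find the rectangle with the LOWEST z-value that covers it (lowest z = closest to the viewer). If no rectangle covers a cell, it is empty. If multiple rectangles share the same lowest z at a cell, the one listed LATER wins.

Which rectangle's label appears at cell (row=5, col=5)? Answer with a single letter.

Check cell (5,5):
  A: rows 4-5 cols 2-4 -> outside (col miss)
  B: rows 3-6 cols 4-7 z=4 -> covers; best now B (z=4)
  C: rows 4-5 cols 3-8 z=3 -> covers; best now C (z=3)
  D: rows 1-2 cols 7-8 -> outside (row miss)
Winner: C at z=3

Answer: C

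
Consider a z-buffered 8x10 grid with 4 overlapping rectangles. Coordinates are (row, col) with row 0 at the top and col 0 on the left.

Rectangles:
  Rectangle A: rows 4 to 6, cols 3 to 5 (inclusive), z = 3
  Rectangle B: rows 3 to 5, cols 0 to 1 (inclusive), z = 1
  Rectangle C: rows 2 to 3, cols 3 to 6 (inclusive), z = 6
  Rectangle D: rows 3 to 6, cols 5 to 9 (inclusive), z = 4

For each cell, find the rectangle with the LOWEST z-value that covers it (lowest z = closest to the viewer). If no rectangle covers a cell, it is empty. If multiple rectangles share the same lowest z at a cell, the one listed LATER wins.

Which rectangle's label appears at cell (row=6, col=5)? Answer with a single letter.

Check cell (6,5):
  A: rows 4-6 cols 3-5 z=3 -> covers; best now A (z=3)
  B: rows 3-5 cols 0-1 -> outside (row miss)
  C: rows 2-3 cols 3-6 -> outside (row miss)
  D: rows 3-6 cols 5-9 z=4 -> covers; best now A (z=3)
Winner: A at z=3

Answer: A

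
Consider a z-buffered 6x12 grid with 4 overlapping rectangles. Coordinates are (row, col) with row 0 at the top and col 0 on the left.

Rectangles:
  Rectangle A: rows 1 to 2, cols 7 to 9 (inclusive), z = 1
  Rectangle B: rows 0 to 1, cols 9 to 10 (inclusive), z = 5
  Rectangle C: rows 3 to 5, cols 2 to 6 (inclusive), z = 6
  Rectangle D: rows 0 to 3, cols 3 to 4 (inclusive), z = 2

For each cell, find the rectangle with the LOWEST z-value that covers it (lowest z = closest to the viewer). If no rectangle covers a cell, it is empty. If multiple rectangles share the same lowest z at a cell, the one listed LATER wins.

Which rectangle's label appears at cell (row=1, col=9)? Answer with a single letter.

Answer: A

Derivation:
Check cell (1,9):
  A: rows 1-2 cols 7-9 z=1 -> covers; best now A (z=1)
  B: rows 0-1 cols 9-10 z=5 -> covers; best now A (z=1)
  C: rows 3-5 cols 2-6 -> outside (row miss)
  D: rows 0-3 cols 3-4 -> outside (col miss)
Winner: A at z=1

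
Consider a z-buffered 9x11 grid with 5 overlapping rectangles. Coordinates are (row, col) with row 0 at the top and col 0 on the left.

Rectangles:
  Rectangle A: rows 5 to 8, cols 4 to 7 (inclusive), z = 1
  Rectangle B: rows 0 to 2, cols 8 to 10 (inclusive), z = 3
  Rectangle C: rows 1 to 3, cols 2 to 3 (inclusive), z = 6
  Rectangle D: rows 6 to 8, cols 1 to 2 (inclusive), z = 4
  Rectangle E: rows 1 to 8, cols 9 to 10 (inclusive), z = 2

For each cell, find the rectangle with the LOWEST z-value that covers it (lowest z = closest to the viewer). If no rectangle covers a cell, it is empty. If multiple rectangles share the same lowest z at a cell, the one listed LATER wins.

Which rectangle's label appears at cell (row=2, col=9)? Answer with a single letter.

Check cell (2,9):
  A: rows 5-8 cols 4-7 -> outside (row miss)
  B: rows 0-2 cols 8-10 z=3 -> covers; best now B (z=3)
  C: rows 1-3 cols 2-3 -> outside (col miss)
  D: rows 6-8 cols 1-2 -> outside (row miss)
  E: rows 1-8 cols 9-10 z=2 -> covers; best now E (z=2)
Winner: E at z=2

Answer: E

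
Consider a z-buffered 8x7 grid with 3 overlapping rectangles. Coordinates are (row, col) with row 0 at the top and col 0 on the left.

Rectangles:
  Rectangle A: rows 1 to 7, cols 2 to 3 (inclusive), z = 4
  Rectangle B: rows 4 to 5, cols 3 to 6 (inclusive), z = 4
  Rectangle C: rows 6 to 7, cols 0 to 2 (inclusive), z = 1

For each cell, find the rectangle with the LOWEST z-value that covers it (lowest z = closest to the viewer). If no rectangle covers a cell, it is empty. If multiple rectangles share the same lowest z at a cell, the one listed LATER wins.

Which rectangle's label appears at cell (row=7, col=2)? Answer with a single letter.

Check cell (7,2):
  A: rows 1-7 cols 2-3 z=4 -> covers; best now A (z=4)
  B: rows 4-5 cols 3-6 -> outside (row miss)
  C: rows 6-7 cols 0-2 z=1 -> covers; best now C (z=1)
Winner: C at z=1

Answer: C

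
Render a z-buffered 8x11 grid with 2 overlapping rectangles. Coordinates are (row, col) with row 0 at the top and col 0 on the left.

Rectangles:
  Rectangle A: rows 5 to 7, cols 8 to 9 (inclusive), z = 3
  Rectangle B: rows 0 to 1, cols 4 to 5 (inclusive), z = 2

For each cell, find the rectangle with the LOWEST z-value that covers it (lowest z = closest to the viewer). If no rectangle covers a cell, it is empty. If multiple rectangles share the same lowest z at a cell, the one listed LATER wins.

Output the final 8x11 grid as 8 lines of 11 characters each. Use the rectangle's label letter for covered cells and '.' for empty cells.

....BB.....
....BB.....
...........
...........
...........
........AA.
........AA.
........AA.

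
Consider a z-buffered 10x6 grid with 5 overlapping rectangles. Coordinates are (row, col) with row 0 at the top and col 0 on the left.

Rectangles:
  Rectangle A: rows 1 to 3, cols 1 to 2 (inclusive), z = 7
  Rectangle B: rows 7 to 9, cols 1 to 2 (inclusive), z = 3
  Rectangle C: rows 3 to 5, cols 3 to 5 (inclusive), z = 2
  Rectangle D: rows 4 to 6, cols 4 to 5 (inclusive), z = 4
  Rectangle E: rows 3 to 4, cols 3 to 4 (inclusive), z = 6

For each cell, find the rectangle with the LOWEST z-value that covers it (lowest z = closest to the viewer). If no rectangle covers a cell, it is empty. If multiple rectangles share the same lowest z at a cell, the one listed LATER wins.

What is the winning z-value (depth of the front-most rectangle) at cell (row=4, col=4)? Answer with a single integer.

Answer: 2

Derivation:
Check cell (4,4):
  A: rows 1-3 cols 1-2 -> outside (row miss)
  B: rows 7-9 cols 1-2 -> outside (row miss)
  C: rows 3-5 cols 3-5 z=2 -> covers; best now C (z=2)
  D: rows 4-6 cols 4-5 z=4 -> covers; best now C (z=2)
  E: rows 3-4 cols 3-4 z=6 -> covers; best now C (z=2)
Winner: C at z=2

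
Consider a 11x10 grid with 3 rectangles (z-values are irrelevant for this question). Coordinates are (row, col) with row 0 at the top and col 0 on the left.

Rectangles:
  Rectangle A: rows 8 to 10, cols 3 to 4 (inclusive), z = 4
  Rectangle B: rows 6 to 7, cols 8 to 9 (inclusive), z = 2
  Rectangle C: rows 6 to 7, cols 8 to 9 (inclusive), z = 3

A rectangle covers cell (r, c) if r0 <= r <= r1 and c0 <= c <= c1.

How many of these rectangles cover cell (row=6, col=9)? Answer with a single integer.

Check cell (6,9):
  A: rows 8-10 cols 3-4 -> outside (row miss)
  B: rows 6-7 cols 8-9 -> covers
  C: rows 6-7 cols 8-9 -> covers
Count covering = 2

Answer: 2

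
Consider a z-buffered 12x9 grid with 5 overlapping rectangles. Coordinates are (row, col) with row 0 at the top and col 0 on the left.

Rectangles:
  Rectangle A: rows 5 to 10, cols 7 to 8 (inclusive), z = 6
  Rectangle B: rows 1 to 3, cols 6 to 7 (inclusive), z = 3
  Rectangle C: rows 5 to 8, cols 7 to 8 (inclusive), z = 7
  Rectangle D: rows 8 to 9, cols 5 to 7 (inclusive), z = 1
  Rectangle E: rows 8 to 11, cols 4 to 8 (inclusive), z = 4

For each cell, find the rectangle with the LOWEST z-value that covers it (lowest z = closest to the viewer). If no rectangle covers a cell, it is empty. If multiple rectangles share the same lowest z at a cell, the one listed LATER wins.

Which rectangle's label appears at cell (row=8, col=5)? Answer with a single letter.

Answer: D

Derivation:
Check cell (8,5):
  A: rows 5-10 cols 7-8 -> outside (col miss)
  B: rows 1-3 cols 6-7 -> outside (row miss)
  C: rows 5-8 cols 7-8 -> outside (col miss)
  D: rows 8-9 cols 5-7 z=1 -> covers; best now D (z=1)
  E: rows 8-11 cols 4-8 z=4 -> covers; best now D (z=1)
Winner: D at z=1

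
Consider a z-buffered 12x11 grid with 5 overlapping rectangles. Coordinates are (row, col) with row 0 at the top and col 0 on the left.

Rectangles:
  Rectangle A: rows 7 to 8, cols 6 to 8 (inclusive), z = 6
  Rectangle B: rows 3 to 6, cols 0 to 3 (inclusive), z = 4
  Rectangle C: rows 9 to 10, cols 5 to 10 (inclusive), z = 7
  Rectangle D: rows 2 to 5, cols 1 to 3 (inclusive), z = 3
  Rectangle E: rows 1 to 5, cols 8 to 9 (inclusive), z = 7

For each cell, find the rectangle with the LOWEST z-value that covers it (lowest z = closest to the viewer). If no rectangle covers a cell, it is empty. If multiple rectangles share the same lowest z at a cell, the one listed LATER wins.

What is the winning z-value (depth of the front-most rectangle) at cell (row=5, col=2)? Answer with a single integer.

Check cell (5,2):
  A: rows 7-8 cols 6-8 -> outside (row miss)
  B: rows 3-6 cols 0-3 z=4 -> covers; best now B (z=4)
  C: rows 9-10 cols 5-10 -> outside (row miss)
  D: rows 2-5 cols 1-3 z=3 -> covers; best now D (z=3)
  E: rows 1-5 cols 8-9 -> outside (col miss)
Winner: D at z=3

Answer: 3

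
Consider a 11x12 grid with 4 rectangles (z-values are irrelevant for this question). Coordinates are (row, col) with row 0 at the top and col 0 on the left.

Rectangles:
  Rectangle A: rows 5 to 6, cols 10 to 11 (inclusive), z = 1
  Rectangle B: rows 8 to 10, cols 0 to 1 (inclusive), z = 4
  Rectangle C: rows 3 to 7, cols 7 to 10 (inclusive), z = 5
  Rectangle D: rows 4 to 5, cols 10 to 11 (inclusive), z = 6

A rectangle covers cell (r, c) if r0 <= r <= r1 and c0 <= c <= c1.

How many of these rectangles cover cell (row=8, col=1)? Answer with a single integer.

Answer: 1

Derivation:
Check cell (8,1):
  A: rows 5-6 cols 10-11 -> outside (row miss)
  B: rows 8-10 cols 0-1 -> covers
  C: rows 3-7 cols 7-10 -> outside (row miss)
  D: rows 4-5 cols 10-11 -> outside (row miss)
Count covering = 1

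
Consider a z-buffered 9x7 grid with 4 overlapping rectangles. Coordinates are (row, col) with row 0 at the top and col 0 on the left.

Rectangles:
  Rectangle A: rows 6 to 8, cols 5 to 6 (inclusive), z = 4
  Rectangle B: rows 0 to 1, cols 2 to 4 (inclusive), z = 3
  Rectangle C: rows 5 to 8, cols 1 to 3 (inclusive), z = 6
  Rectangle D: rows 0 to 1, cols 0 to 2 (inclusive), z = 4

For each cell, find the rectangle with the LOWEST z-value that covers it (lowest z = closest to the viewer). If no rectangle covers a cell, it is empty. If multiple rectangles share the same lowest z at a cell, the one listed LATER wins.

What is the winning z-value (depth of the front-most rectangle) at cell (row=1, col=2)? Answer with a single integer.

Answer: 3

Derivation:
Check cell (1,2):
  A: rows 6-8 cols 5-6 -> outside (row miss)
  B: rows 0-1 cols 2-4 z=3 -> covers; best now B (z=3)
  C: rows 5-8 cols 1-3 -> outside (row miss)
  D: rows 0-1 cols 0-2 z=4 -> covers; best now B (z=3)
Winner: B at z=3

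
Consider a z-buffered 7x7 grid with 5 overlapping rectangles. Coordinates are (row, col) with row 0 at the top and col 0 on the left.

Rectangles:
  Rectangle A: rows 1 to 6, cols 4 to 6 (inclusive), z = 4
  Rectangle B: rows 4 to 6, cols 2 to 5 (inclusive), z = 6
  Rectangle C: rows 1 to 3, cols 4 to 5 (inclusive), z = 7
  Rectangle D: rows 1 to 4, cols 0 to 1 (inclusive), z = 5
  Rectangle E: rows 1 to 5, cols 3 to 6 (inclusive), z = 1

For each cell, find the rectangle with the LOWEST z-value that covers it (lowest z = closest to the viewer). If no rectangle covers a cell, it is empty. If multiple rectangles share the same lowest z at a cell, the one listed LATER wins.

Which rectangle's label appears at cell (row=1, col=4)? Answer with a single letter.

Check cell (1,4):
  A: rows 1-6 cols 4-6 z=4 -> covers; best now A (z=4)
  B: rows 4-6 cols 2-5 -> outside (row miss)
  C: rows 1-3 cols 4-5 z=7 -> covers; best now A (z=4)
  D: rows 1-4 cols 0-1 -> outside (col miss)
  E: rows 1-5 cols 3-6 z=1 -> covers; best now E (z=1)
Winner: E at z=1

Answer: E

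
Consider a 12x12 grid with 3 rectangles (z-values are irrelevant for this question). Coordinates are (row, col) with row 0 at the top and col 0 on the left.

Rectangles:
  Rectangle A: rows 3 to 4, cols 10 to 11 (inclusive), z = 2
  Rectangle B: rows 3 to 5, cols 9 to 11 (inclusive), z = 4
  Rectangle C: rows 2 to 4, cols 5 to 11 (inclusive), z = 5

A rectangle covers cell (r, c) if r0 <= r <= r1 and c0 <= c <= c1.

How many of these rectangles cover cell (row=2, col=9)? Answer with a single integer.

Answer: 1

Derivation:
Check cell (2,9):
  A: rows 3-4 cols 10-11 -> outside (row miss)
  B: rows 3-5 cols 9-11 -> outside (row miss)
  C: rows 2-4 cols 5-11 -> covers
Count covering = 1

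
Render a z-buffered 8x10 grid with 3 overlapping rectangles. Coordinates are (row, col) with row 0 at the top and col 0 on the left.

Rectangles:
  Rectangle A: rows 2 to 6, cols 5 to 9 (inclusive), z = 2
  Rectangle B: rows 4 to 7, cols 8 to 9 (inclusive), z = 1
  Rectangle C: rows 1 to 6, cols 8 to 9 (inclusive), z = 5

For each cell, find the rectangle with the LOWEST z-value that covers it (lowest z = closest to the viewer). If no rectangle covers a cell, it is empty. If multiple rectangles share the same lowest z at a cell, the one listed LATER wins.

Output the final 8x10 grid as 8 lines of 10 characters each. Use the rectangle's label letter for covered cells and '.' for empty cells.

..........
........CC
.....AAAAA
.....AAAAA
.....AAABB
.....AAABB
.....AAABB
........BB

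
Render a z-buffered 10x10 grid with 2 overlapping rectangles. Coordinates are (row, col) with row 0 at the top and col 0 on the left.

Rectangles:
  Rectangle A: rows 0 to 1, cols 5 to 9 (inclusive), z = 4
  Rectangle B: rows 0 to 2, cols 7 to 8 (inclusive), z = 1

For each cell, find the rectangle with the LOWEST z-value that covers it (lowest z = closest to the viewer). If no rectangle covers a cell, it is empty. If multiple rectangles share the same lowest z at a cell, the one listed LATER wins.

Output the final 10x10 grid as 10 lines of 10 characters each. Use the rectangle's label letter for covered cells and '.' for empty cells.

.....AABBA
.....AABBA
.......BB.
..........
..........
..........
..........
..........
..........
..........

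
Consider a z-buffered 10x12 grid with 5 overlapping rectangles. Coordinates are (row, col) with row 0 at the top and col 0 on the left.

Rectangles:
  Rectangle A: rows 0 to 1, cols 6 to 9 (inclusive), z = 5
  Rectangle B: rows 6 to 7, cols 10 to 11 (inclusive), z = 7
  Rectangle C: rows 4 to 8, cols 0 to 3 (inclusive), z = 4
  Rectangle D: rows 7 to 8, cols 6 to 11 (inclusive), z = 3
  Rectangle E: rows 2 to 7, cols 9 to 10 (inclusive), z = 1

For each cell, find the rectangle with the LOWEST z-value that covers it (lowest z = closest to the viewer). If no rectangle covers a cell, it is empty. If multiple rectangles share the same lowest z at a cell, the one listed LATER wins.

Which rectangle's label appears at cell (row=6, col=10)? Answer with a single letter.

Check cell (6,10):
  A: rows 0-1 cols 6-9 -> outside (row miss)
  B: rows 6-7 cols 10-11 z=7 -> covers; best now B (z=7)
  C: rows 4-8 cols 0-3 -> outside (col miss)
  D: rows 7-8 cols 6-11 -> outside (row miss)
  E: rows 2-7 cols 9-10 z=1 -> covers; best now E (z=1)
Winner: E at z=1

Answer: E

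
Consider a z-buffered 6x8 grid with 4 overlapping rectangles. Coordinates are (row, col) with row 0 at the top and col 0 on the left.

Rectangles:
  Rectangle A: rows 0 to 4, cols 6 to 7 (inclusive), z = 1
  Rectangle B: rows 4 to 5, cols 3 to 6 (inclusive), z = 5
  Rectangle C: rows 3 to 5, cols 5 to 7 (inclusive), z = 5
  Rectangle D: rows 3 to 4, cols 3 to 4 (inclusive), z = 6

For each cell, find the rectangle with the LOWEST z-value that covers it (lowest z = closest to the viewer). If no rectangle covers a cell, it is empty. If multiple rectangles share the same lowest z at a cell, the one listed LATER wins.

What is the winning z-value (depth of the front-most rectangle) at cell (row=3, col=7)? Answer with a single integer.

Answer: 1

Derivation:
Check cell (3,7):
  A: rows 0-4 cols 6-7 z=1 -> covers; best now A (z=1)
  B: rows 4-5 cols 3-6 -> outside (row miss)
  C: rows 3-5 cols 5-7 z=5 -> covers; best now A (z=1)
  D: rows 3-4 cols 3-4 -> outside (col miss)
Winner: A at z=1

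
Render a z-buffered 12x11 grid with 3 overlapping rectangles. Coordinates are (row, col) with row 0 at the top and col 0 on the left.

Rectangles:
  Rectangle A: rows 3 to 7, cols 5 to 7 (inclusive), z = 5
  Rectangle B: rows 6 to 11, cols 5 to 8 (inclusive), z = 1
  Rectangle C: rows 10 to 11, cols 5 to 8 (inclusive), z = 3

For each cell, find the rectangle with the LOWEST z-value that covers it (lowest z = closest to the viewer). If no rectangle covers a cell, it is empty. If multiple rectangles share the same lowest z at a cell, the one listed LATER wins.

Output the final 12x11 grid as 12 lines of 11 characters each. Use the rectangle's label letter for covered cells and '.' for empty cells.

...........
...........
...........
.....AAA...
.....AAA...
.....AAA...
.....BBBB..
.....BBBB..
.....BBBB..
.....BBBB..
.....BBBB..
.....BBBB..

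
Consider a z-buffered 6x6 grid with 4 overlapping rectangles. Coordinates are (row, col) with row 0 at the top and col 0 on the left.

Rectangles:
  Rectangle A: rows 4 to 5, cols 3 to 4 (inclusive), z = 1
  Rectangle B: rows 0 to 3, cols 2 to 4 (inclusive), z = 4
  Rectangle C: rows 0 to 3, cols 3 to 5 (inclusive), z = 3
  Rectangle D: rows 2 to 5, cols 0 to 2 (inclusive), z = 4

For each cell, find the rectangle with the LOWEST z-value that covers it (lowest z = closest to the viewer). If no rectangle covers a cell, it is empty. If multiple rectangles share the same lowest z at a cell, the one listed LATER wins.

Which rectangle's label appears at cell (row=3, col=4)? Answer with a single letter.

Check cell (3,4):
  A: rows 4-5 cols 3-4 -> outside (row miss)
  B: rows 0-3 cols 2-4 z=4 -> covers; best now B (z=4)
  C: rows 0-3 cols 3-5 z=3 -> covers; best now C (z=3)
  D: rows 2-5 cols 0-2 -> outside (col miss)
Winner: C at z=3

Answer: C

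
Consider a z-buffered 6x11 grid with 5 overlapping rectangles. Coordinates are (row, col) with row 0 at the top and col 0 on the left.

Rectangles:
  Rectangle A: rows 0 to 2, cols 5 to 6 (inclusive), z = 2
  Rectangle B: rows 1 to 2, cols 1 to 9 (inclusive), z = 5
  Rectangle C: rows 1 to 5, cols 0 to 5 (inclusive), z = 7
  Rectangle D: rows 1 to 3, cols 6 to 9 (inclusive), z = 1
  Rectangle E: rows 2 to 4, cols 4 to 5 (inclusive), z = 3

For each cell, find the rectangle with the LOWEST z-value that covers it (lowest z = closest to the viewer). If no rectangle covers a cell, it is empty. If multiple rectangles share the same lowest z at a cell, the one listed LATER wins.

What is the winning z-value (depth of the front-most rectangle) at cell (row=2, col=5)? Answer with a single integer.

Answer: 2

Derivation:
Check cell (2,5):
  A: rows 0-2 cols 5-6 z=2 -> covers; best now A (z=2)
  B: rows 1-2 cols 1-9 z=5 -> covers; best now A (z=2)
  C: rows 1-5 cols 0-5 z=7 -> covers; best now A (z=2)
  D: rows 1-3 cols 6-9 -> outside (col miss)
  E: rows 2-4 cols 4-5 z=3 -> covers; best now A (z=2)
Winner: A at z=2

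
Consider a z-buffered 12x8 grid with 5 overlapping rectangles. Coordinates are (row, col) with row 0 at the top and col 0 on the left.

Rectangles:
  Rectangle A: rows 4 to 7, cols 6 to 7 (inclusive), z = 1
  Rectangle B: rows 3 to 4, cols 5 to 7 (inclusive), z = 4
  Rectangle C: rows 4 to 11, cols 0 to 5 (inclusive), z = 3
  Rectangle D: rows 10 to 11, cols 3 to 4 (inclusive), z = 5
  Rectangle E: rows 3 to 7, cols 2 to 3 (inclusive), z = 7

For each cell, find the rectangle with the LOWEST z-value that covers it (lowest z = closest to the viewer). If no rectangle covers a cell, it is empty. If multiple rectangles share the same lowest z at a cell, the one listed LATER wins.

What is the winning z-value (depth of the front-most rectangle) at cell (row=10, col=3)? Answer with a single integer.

Answer: 3

Derivation:
Check cell (10,3):
  A: rows 4-7 cols 6-7 -> outside (row miss)
  B: rows 3-4 cols 5-7 -> outside (row miss)
  C: rows 4-11 cols 0-5 z=3 -> covers; best now C (z=3)
  D: rows 10-11 cols 3-4 z=5 -> covers; best now C (z=3)
  E: rows 3-7 cols 2-3 -> outside (row miss)
Winner: C at z=3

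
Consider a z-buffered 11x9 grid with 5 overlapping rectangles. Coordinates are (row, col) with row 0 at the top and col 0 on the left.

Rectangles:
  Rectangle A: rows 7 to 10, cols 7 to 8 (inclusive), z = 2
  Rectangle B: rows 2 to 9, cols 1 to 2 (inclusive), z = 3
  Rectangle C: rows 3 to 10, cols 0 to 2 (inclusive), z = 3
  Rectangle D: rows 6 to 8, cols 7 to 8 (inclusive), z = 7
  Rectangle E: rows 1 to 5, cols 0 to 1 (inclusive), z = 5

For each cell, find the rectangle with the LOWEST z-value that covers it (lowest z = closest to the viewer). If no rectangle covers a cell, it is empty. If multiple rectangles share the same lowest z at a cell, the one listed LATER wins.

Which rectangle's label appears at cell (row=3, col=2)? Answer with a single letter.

Answer: C

Derivation:
Check cell (3,2):
  A: rows 7-10 cols 7-8 -> outside (row miss)
  B: rows 2-9 cols 1-2 z=3 -> covers; best now B (z=3)
  C: rows 3-10 cols 0-2 z=3 -> covers; best now C (z=3)
  D: rows 6-8 cols 7-8 -> outside (row miss)
  E: rows 1-5 cols 0-1 -> outside (col miss)
Winner: C at z=3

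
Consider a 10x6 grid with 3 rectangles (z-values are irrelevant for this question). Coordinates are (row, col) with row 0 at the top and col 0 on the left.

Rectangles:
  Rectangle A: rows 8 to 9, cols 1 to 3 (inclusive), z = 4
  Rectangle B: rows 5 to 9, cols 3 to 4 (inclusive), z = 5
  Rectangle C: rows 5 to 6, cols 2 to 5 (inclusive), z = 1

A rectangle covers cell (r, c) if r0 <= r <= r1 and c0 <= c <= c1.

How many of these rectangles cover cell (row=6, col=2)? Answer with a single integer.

Answer: 1

Derivation:
Check cell (6,2):
  A: rows 8-9 cols 1-3 -> outside (row miss)
  B: rows 5-9 cols 3-4 -> outside (col miss)
  C: rows 5-6 cols 2-5 -> covers
Count covering = 1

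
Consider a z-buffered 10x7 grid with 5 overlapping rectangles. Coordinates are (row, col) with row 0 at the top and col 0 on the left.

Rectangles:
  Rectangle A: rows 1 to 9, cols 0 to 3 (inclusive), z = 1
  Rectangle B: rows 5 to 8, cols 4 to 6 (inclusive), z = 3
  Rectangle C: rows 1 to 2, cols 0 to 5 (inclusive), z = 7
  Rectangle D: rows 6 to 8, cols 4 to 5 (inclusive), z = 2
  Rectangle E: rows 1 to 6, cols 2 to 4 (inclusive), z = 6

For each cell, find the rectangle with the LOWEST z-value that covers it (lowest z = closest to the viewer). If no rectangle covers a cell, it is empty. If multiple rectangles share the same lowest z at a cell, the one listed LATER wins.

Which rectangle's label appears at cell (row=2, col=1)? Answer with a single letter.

Answer: A

Derivation:
Check cell (2,1):
  A: rows 1-9 cols 0-3 z=1 -> covers; best now A (z=1)
  B: rows 5-8 cols 4-6 -> outside (row miss)
  C: rows 1-2 cols 0-5 z=7 -> covers; best now A (z=1)
  D: rows 6-8 cols 4-5 -> outside (row miss)
  E: rows 1-6 cols 2-4 -> outside (col miss)
Winner: A at z=1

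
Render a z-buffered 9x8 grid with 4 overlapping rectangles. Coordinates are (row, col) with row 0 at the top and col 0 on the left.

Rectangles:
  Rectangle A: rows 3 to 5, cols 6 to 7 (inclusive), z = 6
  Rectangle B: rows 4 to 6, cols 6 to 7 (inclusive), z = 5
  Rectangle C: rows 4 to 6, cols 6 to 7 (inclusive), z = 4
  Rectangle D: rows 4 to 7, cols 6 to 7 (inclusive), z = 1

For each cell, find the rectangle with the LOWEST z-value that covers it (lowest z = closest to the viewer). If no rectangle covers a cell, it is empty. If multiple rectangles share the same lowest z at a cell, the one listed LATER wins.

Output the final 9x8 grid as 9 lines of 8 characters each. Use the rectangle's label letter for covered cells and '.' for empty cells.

........
........
........
......AA
......DD
......DD
......DD
......DD
........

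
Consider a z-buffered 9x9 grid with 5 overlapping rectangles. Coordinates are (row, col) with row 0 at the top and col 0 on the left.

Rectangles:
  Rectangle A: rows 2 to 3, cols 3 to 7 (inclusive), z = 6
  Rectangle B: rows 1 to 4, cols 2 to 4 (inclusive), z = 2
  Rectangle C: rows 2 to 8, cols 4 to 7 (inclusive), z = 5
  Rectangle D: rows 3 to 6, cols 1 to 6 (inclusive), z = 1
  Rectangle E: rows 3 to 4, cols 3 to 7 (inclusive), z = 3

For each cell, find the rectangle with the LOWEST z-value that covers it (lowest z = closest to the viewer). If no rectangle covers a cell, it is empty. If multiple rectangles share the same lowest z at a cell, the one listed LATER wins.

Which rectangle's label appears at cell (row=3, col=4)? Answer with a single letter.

Check cell (3,4):
  A: rows 2-3 cols 3-7 z=6 -> covers; best now A (z=6)
  B: rows 1-4 cols 2-4 z=2 -> covers; best now B (z=2)
  C: rows 2-8 cols 4-7 z=5 -> covers; best now B (z=2)
  D: rows 3-6 cols 1-6 z=1 -> covers; best now D (z=1)
  E: rows 3-4 cols 3-7 z=3 -> covers; best now D (z=1)
Winner: D at z=1

Answer: D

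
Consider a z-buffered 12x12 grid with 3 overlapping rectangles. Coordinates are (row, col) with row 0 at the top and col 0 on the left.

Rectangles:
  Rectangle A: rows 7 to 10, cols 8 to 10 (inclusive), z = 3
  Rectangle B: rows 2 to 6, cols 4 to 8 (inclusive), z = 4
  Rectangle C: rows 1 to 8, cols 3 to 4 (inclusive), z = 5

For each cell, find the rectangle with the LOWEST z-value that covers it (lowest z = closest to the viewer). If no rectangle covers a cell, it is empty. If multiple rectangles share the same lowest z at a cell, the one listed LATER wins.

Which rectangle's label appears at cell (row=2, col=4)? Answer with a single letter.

Check cell (2,4):
  A: rows 7-10 cols 8-10 -> outside (row miss)
  B: rows 2-6 cols 4-8 z=4 -> covers; best now B (z=4)
  C: rows 1-8 cols 3-4 z=5 -> covers; best now B (z=4)
Winner: B at z=4

Answer: B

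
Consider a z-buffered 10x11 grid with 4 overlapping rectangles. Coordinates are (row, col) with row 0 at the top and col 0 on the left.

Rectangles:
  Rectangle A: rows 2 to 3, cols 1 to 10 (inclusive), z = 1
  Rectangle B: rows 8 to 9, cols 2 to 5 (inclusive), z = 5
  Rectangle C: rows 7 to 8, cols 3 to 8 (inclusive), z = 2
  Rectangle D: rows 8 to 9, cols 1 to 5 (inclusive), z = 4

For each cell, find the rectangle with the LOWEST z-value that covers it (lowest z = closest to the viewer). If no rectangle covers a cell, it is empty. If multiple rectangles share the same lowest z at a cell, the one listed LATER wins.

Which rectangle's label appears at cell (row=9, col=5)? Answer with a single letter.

Check cell (9,5):
  A: rows 2-3 cols 1-10 -> outside (row miss)
  B: rows 8-9 cols 2-5 z=5 -> covers; best now B (z=5)
  C: rows 7-8 cols 3-8 -> outside (row miss)
  D: rows 8-9 cols 1-5 z=4 -> covers; best now D (z=4)
Winner: D at z=4

Answer: D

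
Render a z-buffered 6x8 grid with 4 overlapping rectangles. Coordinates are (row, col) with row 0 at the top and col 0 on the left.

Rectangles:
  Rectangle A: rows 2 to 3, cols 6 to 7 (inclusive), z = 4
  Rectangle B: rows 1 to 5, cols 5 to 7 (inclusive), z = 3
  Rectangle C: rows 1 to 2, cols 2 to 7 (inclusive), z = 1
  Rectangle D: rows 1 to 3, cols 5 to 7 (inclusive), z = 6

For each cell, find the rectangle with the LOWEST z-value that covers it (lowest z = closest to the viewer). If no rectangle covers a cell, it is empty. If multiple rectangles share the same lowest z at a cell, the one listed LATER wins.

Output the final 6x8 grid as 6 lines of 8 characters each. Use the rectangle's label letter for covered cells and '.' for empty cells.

........
..CCCCCC
..CCCCCC
.....BBB
.....BBB
.....BBB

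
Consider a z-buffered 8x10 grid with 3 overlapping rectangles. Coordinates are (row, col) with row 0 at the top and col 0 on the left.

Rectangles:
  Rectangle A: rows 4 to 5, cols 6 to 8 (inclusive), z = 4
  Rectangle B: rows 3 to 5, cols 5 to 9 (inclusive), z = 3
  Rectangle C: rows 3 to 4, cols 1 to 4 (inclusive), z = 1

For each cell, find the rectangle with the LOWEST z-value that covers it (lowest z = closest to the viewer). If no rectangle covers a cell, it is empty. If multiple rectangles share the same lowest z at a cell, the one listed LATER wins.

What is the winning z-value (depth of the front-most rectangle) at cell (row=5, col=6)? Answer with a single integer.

Check cell (5,6):
  A: rows 4-5 cols 6-8 z=4 -> covers; best now A (z=4)
  B: rows 3-5 cols 5-9 z=3 -> covers; best now B (z=3)
  C: rows 3-4 cols 1-4 -> outside (row miss)
Winner: B at z=3

Answer: 3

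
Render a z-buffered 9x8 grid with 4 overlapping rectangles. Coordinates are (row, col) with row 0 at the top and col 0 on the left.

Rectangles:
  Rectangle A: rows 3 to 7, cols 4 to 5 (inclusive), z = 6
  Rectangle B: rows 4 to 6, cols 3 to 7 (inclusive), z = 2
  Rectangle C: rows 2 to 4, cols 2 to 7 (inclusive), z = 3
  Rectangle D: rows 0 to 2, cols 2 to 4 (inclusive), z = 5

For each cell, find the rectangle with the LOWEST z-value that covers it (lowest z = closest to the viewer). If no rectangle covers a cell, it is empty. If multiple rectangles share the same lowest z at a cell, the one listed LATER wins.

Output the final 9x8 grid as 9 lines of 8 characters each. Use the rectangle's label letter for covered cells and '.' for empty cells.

..DDD...
..DDD...
..CCCCCC
..CCCCCC
..CBBBBB
...BBBBB
...BBBBB
....AA..
........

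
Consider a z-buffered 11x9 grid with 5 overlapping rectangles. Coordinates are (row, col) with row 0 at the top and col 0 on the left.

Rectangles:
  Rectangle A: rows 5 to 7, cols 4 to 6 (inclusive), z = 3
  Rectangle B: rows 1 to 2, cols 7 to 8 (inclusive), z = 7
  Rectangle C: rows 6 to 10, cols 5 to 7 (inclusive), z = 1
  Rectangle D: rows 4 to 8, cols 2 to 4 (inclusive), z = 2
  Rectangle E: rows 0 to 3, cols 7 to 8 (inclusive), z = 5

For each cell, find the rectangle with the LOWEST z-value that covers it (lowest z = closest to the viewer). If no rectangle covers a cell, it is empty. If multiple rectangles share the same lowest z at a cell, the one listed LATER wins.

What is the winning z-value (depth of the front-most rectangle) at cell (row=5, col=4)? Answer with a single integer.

Answer: 2

Derivation:
Check cell (5,4):
  A: rows 5-7 cols 4-6 z=3 -> covers; best now A (z=3)
  B: rows 1-2 cols 7-8 -> outside (row miss)
  C: rows 6-10 cols 5-7 -> outside (row miss)
  D: rows 4-8 cols 2-4 z=2 -> covers; best now D (z=2)
  E: rows 0-3 cols 7-8 -> outside (row miss)
Winner: D at z=2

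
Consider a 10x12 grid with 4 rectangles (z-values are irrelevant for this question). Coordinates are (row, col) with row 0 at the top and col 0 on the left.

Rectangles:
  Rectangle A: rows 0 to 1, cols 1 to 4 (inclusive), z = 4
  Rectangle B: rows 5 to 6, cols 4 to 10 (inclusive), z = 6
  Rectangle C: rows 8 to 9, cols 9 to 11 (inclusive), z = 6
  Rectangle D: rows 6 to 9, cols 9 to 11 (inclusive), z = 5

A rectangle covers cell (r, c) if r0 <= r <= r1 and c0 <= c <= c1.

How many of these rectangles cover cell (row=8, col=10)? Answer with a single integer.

Answer: 2

Derivation:
Check cell (8,10):
  A: rows 0-1 cols 1-4 -> outside (row miss)
  B: rows 5-6 cols 4-10 -> outside (row miss)
  C: rows 8-9 cols 9-11 -> covers
  D: rows 6-9 cols 9-11 -> covers
Count covering = 2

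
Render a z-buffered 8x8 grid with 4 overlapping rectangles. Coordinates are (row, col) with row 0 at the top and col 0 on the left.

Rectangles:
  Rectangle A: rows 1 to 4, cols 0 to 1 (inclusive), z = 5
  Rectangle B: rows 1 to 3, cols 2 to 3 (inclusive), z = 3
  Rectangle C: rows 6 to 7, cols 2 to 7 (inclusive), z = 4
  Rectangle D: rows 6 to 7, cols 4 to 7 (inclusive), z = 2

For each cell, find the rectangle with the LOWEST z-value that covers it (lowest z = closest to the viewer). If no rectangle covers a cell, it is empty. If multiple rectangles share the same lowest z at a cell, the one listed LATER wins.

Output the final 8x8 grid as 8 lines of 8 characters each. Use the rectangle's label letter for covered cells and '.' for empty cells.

........
AABB....
AABB....
AABB....
AA......
........
..CCDDDD
..CCDDDD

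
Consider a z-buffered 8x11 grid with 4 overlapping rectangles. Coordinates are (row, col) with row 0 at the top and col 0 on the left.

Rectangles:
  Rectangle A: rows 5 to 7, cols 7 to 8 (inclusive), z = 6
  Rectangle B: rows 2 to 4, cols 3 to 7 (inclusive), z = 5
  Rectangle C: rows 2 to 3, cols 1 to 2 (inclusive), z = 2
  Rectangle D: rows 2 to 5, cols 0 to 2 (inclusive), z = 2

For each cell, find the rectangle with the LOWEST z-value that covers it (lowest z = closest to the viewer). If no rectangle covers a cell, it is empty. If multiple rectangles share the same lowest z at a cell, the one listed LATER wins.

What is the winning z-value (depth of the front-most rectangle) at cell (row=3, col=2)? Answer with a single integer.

Answer: 2

Derivation:
Check cell (3,2):
  A: rows 5-7 cols 7-8 -> outside (row miss)
  B: rows 2-4 cols 3-7 -> outside (col miss)
  C: rows 2-3 cols 1-2 z=2 -> covers; best now C (z=2)
  D: rows 2-5 cols 0-2 z=2 -> covers; best now D (z=2)
Winner: D at z=2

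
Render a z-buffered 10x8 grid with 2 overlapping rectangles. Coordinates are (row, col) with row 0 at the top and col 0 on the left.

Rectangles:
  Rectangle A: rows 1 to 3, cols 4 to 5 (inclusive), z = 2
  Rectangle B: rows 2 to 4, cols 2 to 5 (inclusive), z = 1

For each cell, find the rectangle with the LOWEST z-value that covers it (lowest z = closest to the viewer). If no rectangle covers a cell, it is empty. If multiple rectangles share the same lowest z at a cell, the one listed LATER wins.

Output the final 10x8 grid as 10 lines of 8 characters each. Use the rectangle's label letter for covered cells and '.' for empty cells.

........
....AA..
..BBBB..
..BBBB..
..BBBB..
........
........
........
........
........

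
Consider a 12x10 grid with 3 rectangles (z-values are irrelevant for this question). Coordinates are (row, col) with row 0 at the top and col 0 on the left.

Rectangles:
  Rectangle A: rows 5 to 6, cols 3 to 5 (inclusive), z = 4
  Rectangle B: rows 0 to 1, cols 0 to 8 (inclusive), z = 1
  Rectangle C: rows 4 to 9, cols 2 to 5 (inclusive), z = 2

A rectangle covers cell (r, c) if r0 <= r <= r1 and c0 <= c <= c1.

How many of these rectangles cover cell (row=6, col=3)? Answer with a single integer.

Check cell (6,3):
  A: rows 5-6 cols 3-5 -> covers
  B: rows 0-1 cols 0-8 -> outside (row miss)
  C: rows 4-9 cols 2-5 -> covers
Count covering = 2

Answer: 2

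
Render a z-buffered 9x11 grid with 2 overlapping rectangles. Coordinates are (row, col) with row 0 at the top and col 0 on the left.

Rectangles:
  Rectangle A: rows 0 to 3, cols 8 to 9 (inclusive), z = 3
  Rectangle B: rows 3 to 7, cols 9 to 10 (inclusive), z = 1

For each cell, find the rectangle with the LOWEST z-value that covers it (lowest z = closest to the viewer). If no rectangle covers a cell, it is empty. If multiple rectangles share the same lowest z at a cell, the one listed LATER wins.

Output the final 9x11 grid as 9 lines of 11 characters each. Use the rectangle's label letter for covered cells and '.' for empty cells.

........AA.
........AA.
........AA.
........ABB
.........BB
.........BB
.........BB
.........BB
...........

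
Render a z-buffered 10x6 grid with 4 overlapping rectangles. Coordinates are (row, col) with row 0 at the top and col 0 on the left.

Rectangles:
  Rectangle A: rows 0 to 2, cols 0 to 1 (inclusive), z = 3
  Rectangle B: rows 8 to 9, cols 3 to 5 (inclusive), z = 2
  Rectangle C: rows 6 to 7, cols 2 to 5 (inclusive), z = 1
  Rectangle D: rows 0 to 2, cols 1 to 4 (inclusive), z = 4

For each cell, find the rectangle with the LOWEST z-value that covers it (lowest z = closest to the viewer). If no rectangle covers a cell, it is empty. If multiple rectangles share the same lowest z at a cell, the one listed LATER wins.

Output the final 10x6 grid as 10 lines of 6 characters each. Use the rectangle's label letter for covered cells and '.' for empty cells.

AADDD.
AADDD.
AADDD.
......
......
......
..CCCC
..CCCC
...BBB
...BBB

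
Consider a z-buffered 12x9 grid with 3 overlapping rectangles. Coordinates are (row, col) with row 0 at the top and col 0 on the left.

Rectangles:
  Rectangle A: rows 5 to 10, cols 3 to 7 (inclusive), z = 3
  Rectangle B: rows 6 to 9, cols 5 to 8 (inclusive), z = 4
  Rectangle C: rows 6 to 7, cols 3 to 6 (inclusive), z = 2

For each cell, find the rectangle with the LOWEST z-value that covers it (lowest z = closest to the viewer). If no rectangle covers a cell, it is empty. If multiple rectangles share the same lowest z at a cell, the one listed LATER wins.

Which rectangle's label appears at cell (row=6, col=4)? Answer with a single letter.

Answer: C

Derivation:
Check cell (6,4):
  A: rows 5-10 cols 3-7 z=3 -> covers; best now A (z=3)
  B: rows 6-9 cols 5-8 -> outside (col miss)
  C: rows 6-7 cols 3-6 z=2 -> covers; best now C (z=2)
Winner: C at z=2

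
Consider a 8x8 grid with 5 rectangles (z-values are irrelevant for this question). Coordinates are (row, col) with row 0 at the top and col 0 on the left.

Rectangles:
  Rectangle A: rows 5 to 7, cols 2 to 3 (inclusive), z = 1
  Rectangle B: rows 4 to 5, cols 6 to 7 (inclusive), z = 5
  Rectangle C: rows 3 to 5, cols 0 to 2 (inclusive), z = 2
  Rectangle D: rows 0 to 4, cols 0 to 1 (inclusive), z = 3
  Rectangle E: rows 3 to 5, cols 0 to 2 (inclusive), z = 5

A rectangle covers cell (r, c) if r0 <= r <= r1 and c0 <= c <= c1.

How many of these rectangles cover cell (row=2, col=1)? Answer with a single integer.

Check cell (2,1):
  A: rows 5-7 cols 2-3 -> outside (row miss)
  B: rows 4-5 cols 6-7 -> outside (row miss)
  C: rows 3-5 cols 0-2 -> outside (row miss)
  D: rows 0-4 cols 0-1 -> covers
  E: rows 3-5 cols 0-2 -> outside (row miss)
Count covering = 1

Answer: 1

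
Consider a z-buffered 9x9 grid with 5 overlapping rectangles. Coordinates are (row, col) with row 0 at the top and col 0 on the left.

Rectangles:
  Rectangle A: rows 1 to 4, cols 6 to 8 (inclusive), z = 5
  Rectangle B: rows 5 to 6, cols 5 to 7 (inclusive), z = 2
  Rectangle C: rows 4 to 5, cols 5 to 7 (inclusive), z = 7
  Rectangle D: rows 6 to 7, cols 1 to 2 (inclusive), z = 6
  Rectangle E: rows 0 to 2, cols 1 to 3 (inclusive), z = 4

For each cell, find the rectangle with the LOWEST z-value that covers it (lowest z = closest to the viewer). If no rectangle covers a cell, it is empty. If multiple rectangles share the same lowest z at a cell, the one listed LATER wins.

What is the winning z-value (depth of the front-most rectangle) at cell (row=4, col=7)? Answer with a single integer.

Answer: 5

Derivation:
Check cell (4,7):
  A: rows 1-4 cols 6-8 z=5 -> covers; best now A (z=5)
  B: rows 5-6 cols 5-7 -> outside (row miss)
  C: rows 4-5 cols 5-7 z=7 -> covers; best now A (z=5)
  D: rows 6-7 cols 1-2 -> outside (row miss)
  E: rows 0-2 cols 1-3 -> outside (row miss)
Winner: A at z=5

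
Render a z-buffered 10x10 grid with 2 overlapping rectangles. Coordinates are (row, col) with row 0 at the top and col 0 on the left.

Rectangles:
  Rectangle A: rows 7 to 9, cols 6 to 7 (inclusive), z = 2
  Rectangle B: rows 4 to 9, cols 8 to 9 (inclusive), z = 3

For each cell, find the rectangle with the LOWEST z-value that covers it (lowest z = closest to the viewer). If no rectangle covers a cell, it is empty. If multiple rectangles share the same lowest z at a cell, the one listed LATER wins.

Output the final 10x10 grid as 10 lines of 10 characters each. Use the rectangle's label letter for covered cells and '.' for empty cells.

..........
..........
..........
..........
........BB
........BB
........BB
......AABB
......AABB
......AABB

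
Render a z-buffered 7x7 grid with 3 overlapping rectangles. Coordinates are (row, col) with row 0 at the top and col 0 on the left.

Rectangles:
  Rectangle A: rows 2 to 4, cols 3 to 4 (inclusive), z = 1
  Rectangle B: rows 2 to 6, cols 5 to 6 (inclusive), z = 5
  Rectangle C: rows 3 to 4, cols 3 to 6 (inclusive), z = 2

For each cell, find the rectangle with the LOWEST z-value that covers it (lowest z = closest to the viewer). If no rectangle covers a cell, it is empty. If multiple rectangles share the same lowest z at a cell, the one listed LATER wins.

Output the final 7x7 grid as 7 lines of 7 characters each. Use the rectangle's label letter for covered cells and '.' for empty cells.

.......
.......
...AABB
...AACC
...AACC
.....BB
.....BB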